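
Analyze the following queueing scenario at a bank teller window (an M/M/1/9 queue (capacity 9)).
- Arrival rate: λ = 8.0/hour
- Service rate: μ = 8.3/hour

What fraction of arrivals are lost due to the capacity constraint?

ρ = λ/μ = 8.0/8.3 = 0.96386
P₀ = (1-ρ)/(1-ρ^(K+1)) = (1-0.96386)/(1-0.96386^10) = 0.03614/0.3079 = 0.1174
P_K = P₀×ρ^K = 0.11736 × 0.96386^9 = 0.11736 × 0.71800 = 0.08426
Blocking probability = 8.43%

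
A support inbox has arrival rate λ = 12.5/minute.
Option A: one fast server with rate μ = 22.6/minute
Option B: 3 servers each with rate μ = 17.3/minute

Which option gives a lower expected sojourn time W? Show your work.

Option A: single server μ = 22.6 (M/M/1)
  ρ_A = 12.5/22.6 = 0.5531
  W_A = 1/(μ-λ) = 1/(22.6-12.5) = 1/10.10 = 0.09901

Option B: 3 servers μ = 17.3 (M/M/3)
  ρ_B = λ/(cμ) = 12.5/(3×17.3) = 0.2408
  Offered load a = λ/μ = cρ = 12.5/17.3 = 0.7225
  P₀ = [ Σₙ₌₀^2 aⁿ/n! + a^3/(3!(1-ρ)) ]⁻¹
  Σ = a^0/0! + a^1/1! + a^2/2! = 1.0000 + 0.72254 + 0.26103 = 1.9836
  a^3/(3!(1-ρ)) = 0.37722/(6 × 0.75915) = 0.08282
  P₀ = 1/(1.9836 + 0.08282) = 0.4839
  Lq = P₀·a^3·ρ / (3!(1-ρ)²) = 0.4839 × 0.3772 × 0.2408 / (6 × 0.5763) = 0.01271
  Wq_B = Lq/λ = 0.01271/12.5 = 0.001017
  W_B = Wq_B + 1/μ = 0.001017 + 0.05780 = 0.05882

Since W_B = 0.05882 < W_A = 0.09901, Option B (multiple servers) has the shorter time in system.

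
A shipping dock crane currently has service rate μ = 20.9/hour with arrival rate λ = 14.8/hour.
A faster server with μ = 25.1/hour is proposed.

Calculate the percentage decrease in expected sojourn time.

System 1: ρ₁ = 14.8/20.9 = 0.7081, W₁ = 1/(20.9-14.8) = 0.16393
System 2: ρ₂ = 14.8/25.1 = 0.5896, W₂ = 1/(25.1-14.8) = 0.097087
Improvement: (W₁-W₂)/W₁ = (0.16393-0.097087)/0.16393 = 40.78%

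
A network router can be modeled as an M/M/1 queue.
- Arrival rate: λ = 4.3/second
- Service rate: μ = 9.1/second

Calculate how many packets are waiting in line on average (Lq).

ρ = λ/μ = 4.3/9.1 = 0.4725
For M/M/1: Lq = λ²/(μ(μ-λ))
Lq = 18.49/(9.1 × 4.80)
Lq = 0.4233 packets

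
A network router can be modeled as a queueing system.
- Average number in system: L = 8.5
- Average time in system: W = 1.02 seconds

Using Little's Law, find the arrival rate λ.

Little's Law: L = λW, so λ = L/W
λ = 8.5/1.02 = 8.3333 packets/second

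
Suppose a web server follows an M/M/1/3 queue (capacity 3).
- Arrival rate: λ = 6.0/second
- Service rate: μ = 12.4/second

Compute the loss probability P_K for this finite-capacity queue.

ρ = λ/μ = 6.0/12.4 = 0.48387
P₀ = (1-ρ)/(1-ρ^(K+1)) = (1-0.48387)/(1-0.48387^4) = 0.51613/0.94518 = 0.5461
P_K = P₀×ρ^K = 0.54606 × 0.48387^3 = 0.54606 × 0.11329 = 0.06186
Blocking probability = 6.19%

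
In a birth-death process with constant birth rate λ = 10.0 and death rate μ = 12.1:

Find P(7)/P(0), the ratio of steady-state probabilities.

For constant rates: P(n)/P(0) = (λ/μ)^n
P(7)/P(0) = (10.0/12.1)^7 = 0.82645^7 = 0.2633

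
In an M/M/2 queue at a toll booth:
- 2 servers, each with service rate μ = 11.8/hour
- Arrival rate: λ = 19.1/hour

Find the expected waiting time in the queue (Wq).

Traffic intensity: ρ = λ/(cμ) = 19.1/(2×11.8) = 0.8093
Since ρ = 0.8093 < 1, system is stable.
Offered load a = λ/μ = cρ = 19.1/11.8 = 1.6186
P₀ = [ Σₙ₌₀^1 aⁿ/n! + a^2/(2!(1-ρ)) ]⁻¹
Σ = a^0/0! + a^1/1! = 1.0000 + 1.6186 = 2.6186
a^2/(2!(1-ρ)) = 2.62001/(2 × 0.190678) = 6.8702
P₀ = 1/(2.6186 + 6.8702) = 0.1054
Lq = P₀·a^2·ρ / (2!(1-ρ)²) = 0.105386 × 2.62001 × 0.809322 / (2 × 0.0363581) = 3.0731
Wq = Lq/λ = 3.0731/19.1 = 0.1609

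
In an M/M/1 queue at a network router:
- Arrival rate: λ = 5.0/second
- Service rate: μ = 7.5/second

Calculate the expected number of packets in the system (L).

ρ = λ/μ = 5.0/7.5 = 0.6667
For M/M/1: L = λ/(μ-λ)
L = 5.0/(7.5-5.0) = 5.0/2.50
L = 2.0000 packets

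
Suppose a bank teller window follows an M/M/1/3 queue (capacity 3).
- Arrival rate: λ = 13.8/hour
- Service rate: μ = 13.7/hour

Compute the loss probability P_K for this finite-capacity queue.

ρ = λ/μ = 13.8/13.7 = 1.0073
P₀ = (1-ρ)/(1-ρ^(K+1)) = (1-1.0073)/(1-1.0073^4) = -0.007300/-0.02952 = 0.2473
P_K = P₀×ρ^K = 0.24728 × 1.0073^3 = 0.24728 × 1.0221 = 0.2527
Blocking probability = 25.27%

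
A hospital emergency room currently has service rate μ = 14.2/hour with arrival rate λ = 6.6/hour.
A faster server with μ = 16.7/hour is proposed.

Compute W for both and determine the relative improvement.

System 1: ρ₁ = 6.6/14.2 = 0.4648, W₁ = 1/(14.2-6.6) = 0.13158
System 2: ρ₂ = 6.6/16.7 = 0.3952, W₂ = 1/(16.7-6.6) = 0.099010
Improvement: (W₁-W₂)/W₁ = (0.13158-0.099010)/0.13158 = 24.75%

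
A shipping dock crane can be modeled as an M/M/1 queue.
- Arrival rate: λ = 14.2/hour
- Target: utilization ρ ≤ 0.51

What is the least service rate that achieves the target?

ρ = λ/μ, so μ = λ/ρ
μ ≥ 14.2/0.51 = 27.8431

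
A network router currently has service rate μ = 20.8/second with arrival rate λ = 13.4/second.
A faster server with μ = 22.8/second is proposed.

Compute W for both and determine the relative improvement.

System 1: ρ₁ = 13.4/20.8 = 0.6442, W₁ = 1/(20.8-13.4) = 0.13514
System 2: ρ₂ = 13.4/22.8 = 0.5877, W₂ = 1/(22.8-13.4) = 0.10638
Improvement: (W₁-W₂)/W₁ = (0.13514-0.10638)/0.13514 = 21.28%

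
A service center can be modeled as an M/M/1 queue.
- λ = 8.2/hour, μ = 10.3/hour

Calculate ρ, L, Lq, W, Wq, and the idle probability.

Step 1: ρ = λ/μ = 8.2/10.3 = 0.7961
Step 2: L = λ/(μ-λ) = 8.2/2.10 = 3.9048
Step 3: Lq = λ²/(μ(μ-λ)) = 67.24/(10.3×2.10) = 3.1086
Step 4: W = 1/(μ-λ) = 1/2.10 = 0.4762
Step 5: Wq = λ/(μ(μ-λ)) = 8.2/(10.3×2.10) = 0.3791
Step 6: P(0) = 1-ρ = 0.2039
Verify: L = λW = 8.2×0.4762 = 3.9048 ✔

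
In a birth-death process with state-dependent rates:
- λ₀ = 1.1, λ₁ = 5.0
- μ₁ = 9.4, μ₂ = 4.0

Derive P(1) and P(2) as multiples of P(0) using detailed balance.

Balance equations:
State 0: λ₀P₀ = μ₁P₁ → P₁ = (λ₀/μ₁)P₀ = (1.1/9.4)P₀ = 0.1170P₀
State 1: P₂ = (λ₀λ₁)/(μ₁μ₂)P₀ = (1.1×5.0)/(9.4×4.0)P₀ = 0.1463P₀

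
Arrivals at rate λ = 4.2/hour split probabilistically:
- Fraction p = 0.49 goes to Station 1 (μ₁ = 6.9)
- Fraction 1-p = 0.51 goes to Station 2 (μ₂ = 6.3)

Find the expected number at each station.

Effective rates: λ₁ = 4.2×0.49 = 2.058, λ₂ = 4.2×0.51 = 2.142
Station 1: ρ₁ = 2.058/6.9 = 0.29826, L₁ = ρ₁/(1-ρ₁) = 0.29826/(1-0.29826) = 0.4250
Station 2: ρ₂ = 2.142/6.3 = 0.3400, L₂ = ρ₂/(1-ρ₂) = 0.3400/(1-0.3400) = 0.5152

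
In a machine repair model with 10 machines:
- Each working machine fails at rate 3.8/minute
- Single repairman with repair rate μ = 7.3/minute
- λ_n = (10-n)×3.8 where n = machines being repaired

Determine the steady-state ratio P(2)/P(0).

P(2)/P(0) = ∏_{i=0}^{2-1} λ_i/μ_{i+1}
= (10-0)×3.8/7.3 × (10-1)×3.8/7.3
= 24.3873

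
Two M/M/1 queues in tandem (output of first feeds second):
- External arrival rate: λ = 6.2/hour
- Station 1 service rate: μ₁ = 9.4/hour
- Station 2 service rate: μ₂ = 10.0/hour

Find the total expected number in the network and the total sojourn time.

By Jackson's theorem, each station behaves as independent M/M/1.
Station 1: ρ₁ = 6.2/9.4 = 0.6596, L₁ = ρ₁/(1-ρ₁) = λ/(μ₁-λ) = 6.2/3.20 = 1.9375
Station 2: ρ₂ = 6.2/10.0 = 0.6200, L₂ = ρ₂/(1-ρ₂) = λ/(μ₂-λ) = 6.2/3.80 = 1.6316
Total: L = L₁ + L₂ = 1.9375 + 1.6316 = 3.5691
W = L/λ = 3.5691/6.2 = 0.5757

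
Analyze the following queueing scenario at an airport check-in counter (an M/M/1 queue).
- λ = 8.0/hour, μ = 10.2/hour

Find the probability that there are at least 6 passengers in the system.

ρ = λ/μ = 8.0/10.2 = 0.7843
P(N ≥ n) = ρⁿ
P(N ≥ 6) = 0.7843^6
P(N ≥ 6) = 0.2328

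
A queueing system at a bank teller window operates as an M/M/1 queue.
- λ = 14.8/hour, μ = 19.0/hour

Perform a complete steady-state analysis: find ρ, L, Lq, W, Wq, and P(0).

Step 1: ρ = λ/μ = 14.8/19.0 = 0.7789
Step 2: L = λ/(μ-λ) = 14.8/4.20 = 3.5238
Step 3: Lq = λ²/(μ(μ-λ)) = 219.04/(19.0×4.20) = 2.7449
Step 4: W = 1/(μ-λ) = 1/4.20 = 0.238095
Step 5: Wq = λ/(μ(μ-λ)) = 14.8/(19.0×4.20) = 0.1855
Step 6: P(0) = 1-ρ = 0.2211
Verify: L = λW = 14.8×0.238095 = 3.5238 ✔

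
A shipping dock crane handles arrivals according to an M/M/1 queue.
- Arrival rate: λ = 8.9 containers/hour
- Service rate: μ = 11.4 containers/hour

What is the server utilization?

Server utilization: ρ = λ/μ
ρ = 8.9/11.4 = 0.7807
The server is busy 78.07% of the time.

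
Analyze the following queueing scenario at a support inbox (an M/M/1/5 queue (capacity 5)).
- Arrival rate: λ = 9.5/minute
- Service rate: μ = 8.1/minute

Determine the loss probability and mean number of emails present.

ρ = λ/μ = 9.5/8.1 = 1.17284
P₀ = (1-ρ)/(1-ρ^(K+1)) = (1-1.17284)/(1-1.17284^6) = -0.1728/-1.6028 = 0.1078
P_K = P₀×ρ^K = 0.10784 × 1.17284^5 = 0.10784 × 2.2192 = 0.2393
Blocking probability P_5 = 0.2393 (23.93%)
L = ρ[1 - (K+1)ρ^K + Kρ^(K+1)] / [(1-ρ)(1-ρ^(K+1))]
L = 1.17284 × (1 - 6×2.219187 + 5×2.602751) / ((1 - 1.17284) × (1 - 2.602751)) = 2.9579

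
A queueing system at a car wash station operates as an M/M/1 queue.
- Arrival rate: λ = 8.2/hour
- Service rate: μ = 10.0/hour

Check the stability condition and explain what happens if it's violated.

Stability requires ρ = λ/(cμ) < 1
ρ = 8.2/(1 × 10.0) = 8.2/10.00 = 0.8200
Since 0.8200 < 1, the system is STABLE.
The server is busy 82.00% of the time.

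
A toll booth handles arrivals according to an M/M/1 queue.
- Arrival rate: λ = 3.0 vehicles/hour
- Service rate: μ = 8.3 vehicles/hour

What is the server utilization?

Server utilization: ρ = λ/μ
ρ = 3.0/8.3 = 0.3614
The server is busy 36.14% of the time.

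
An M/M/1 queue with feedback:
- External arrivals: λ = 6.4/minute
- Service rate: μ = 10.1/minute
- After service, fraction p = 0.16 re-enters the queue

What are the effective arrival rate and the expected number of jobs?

Effective arrival rate: λ_eff = λ/(1-p) = 6.4/(1-0.16) = 6.4/0.84 = 7.6190
ρ = λ_eff/μ = 7.6190/10.1 = 0.75436
L = ρ/(1-ρ) = 0.75436/(1-0.75436) = 3.0710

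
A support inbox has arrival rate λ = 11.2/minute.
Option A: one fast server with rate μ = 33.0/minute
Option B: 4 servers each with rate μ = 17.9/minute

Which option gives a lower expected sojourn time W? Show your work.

Option A: single server μ = 33.0 (M/M/1)
  ρ_A = 11.2/33.0 = 0.3394
  W_A = 1/(μ-λ) = 1/(33.0-11.2) = 1/21.80 = 0.04587

Option B: 4 servers μ = 17.9 (M/M/4)
  ρ_B = λ/(cμ) = 11.2/(4×17.9) = 0.1564
  Offered load a = λ/μ = cρ = 11.2/17.9 = 0.6257
  P₀ = [ Σₙ₌₀^3 aⁿ/n! + a^4/(4!(1-ρ)) ]⁻¹
  Σ = a^0/0! + a^1/1! + a^2/2! + a^3/3! = 1.0000 + 0.62570 + 0.19575 + 0.040827 = 1.8623
  a^4/(4!(1-ρ)) = 0.153271/(24 × 0.843575) = 0.007571
  P₀ = 1/(1.8623 + 0.007571) = 0.5348
  Lq = P₀·a^4·ρ / (4!(1-ρ)²) = 0.5348 × 0.1533 × 0.1564 / (24 × 0.7116) = 0.0007508
  Wq_B = Lq/λ = 0.00075076/11.2 = 0.000067032
  W_B = Wq_B + 1/μ = 0.000067032 + 0.055866 = 0.05593

Since W_A = 0.04587 < W_B = 0.05593, Option A (single fast server) has the shorter time in system.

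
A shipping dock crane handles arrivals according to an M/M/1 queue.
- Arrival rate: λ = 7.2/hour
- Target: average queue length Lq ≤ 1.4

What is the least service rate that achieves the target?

For M/M/1: Lq = λ²/(μ(μ-λ))
Need Lq ≤ 1.4, i.e. μ(μ-λ) ≥ λ²/1.4
μ² - 7.2μ - 51.84/1.4 ≥ 0  →  μ² - 7.2μ - 37.02857 ≥ 0
Quadratic formula (positive root): μ = [λ + √(λ² + 4×37.02857)]/2
Discriminant: 51.84 + 4×37.02857 = 199.9543, √199.9543 = 14.14052
μ ≥ (7.2 + 14.14052)/2 = 10.6703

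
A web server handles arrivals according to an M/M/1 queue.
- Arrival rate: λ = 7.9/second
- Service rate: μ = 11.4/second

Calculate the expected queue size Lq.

ρ = λ/μ = 7.9/11.4 = 0.6930
For M/M/1: Lq = λ²/(μ(μ-λ))
Lq = 62.41/(11.4 × 3.50)
Lq = 1.5642 requests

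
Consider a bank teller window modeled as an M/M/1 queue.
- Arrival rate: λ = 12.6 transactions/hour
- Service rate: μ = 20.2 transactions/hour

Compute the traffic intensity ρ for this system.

Server utilization: ρ = λ/μ
ρ = 12.6/20.2 = 0.6238
The server is busy 62.38% of the time.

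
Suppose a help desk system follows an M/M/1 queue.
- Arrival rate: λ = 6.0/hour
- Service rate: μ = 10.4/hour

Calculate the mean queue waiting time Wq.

First, compute utilization: ρ = λ/μ = 6.0/10.4 = 0.5769
For M/M/1: Wq = λ/(μ(μ-λ))
Wq = 6.0/(10.4 × (10.4-6.0))
Wq = 6.0/(10.4 × 4.40)
Wq = 0.1311 hours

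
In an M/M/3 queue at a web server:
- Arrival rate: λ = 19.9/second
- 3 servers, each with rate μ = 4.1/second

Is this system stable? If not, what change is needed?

Stability requires ρ = λ/(cμ) < 1
ρ = 19.9/(3 × 4.1) = 19.9/12.30 = 1.6179
Since 1.6179 ≥ 1, the system is UNSTABLE.
Need c > λ/μ = 19.9/4.1 = 4.85.
Minimum servers needed: c = 5.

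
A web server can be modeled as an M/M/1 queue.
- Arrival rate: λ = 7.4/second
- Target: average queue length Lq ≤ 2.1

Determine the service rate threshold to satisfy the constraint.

For M/M/1: Lq = λ²/(μ(μ-λ))
Need Lq ≤ 2.1, i.e. μ(μ-λ) ≥ λ²/2.1
μ² - 7.4μ - 54.76/2.1 ≥ 0  →  μ² - 7.4μ - 26.0762 ≥ 0
Quadratic formula (positive root): μ = [λ + √(λ² + 4×26.0762)]/2
Discriminant: 54.76 + 4×26.0762 = 159.0648, √159.0648 = 12.61209
μ ≥ (7.4 + 12.61209)/2 = 10.0060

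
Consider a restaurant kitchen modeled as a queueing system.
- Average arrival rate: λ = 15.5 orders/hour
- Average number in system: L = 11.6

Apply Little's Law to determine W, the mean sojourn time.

Little's Law: L = λW, so W = L/λ
W = 11.6/15.5 = 0.7484 hours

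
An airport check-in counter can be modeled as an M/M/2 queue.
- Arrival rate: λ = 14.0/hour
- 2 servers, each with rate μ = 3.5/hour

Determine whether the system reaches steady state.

Stability requires ρ = λ/(cμ) < 1
ρ = 14.0/(2 × 3.5) = 14.0/7.00 = 2.0000
Since 2.0000 ≥ 1, the system is UNSTABLE.
Need c > λ/μ = 14.0/3.5 = 4.00.
Minimum servers needed: c = 5.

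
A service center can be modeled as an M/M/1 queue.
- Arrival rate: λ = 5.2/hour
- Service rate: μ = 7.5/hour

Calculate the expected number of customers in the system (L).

ρ = λ/μ = 5.2/7.5 = 0.6933
For M/M/1: L = λ/(μ-λ)
L = 5.2/(7.5-5.2) = 5.2/2.30
L = 2.2609 customers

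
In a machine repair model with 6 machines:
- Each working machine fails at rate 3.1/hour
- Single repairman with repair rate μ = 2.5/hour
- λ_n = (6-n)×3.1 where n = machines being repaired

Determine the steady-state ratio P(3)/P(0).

P(3)/P(0) = ∏_{i=0}^{3-1} λ_i/μ_{i+1}
= (6-0)×3.1/2.5 × (6-1)×3.1/2.5 × (6-2)×3.1/2.5
= 228.7949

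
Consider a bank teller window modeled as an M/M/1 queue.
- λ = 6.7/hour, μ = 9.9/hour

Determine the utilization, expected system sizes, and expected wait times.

Step 1: ρ = λ/μ = 6.7/9.9 = 0.6768
Step 2: L = λ/(μ-λ) = 6.7/3.20 = 2.0938
Step 3: Lq = λ²/(μ(μ-λ)) = 44.89/(9.9×3.20) = 1.4170
Step 4: W = 1/(μ-λ) = 1/3.20 = 0.3125
Step 5: Wq = λ/(μ(μ-λ)) = 6.7/(9.9×3.20) = 0.2115
Step 6: P(0) = 1-ρ = 0.3232
Verify: L = λW = 6.7×0.3125 = 2.0938 ✔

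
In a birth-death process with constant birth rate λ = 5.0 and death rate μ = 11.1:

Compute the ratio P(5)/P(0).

For constant rates: P(n)/P(0) = (λ/μ)^n
P(5)/P(0) = (5.0/11.1)^5 = 0.45045^5 = 0.01855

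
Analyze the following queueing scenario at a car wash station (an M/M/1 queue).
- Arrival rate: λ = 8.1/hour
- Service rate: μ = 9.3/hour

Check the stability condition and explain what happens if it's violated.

Stability requires ρ = λ/(cμ) < 1
ρ = 8.1/(1 × 9.3) = 8.1/9.30 = 0.8710
Since 0.8710 < 1, the system is STABLE.
The server is busy 87.10% of the time.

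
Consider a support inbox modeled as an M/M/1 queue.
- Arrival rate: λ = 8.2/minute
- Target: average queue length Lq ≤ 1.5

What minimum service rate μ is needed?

For M/M/1: Lq = λ²/(μ(μ-λ))
Need Lq ≤ 1.5, i.e. μ(μ-λ) ≥ λ²/1.5
μ² - 8.2μ - 67.24/1.5 ≥ 0  →  μ² - 8.2μ - 44.82667 ≥ 0
Quadratic formula (positive root): μ = [λ + √(λ² + 4×44.82667)]/2
Discriminant: 67.24 + 4×44.82667 = 246.5467, √246.5467 = 15.7018
μ ≥ (8.2 + 15.7018)/2 = 11.9509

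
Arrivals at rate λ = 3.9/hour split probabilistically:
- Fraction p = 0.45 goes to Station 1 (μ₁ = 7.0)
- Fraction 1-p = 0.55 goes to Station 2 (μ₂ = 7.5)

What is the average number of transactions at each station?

Effective rates: λ₁ = 3.9×0.45 = 1.755, λ₂ = 3.9×0.55 = 2.145
Station 1: ρ₁ = 1.755/7.0 = 0.2507, L₁ = ρ₁/(1-ρ₁) = 0.2507/(1-0.2507) = 0.3346
Station 2: ρ₂ = 2.145/7.5 = 0.2860, L₂ = ρ₂/(1-ρ₂) = 0.2860/(1-0.2860) = 0.4006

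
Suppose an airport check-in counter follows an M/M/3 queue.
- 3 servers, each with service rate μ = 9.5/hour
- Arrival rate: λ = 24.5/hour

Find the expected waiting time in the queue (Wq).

Traffic intensity: ρ = λ/(cμ) = 24.5/(3×9.5) = 0.8596
Since ρ = 0.8596 < 1, system is stable.
Offered load a = λ/μ = cρ = 24.5/9.5 = 2.5789
P₀ = [ Σₙ₌₀^2 aⁿ/n! + a^3/(3!(1-ρ)) ]⁻¹
Σ = a^0/0! + a^1/1! + a^2/2! = 1.0000 + 2.5789 + 3.3255 = 6.9044
a^3/(3!(1-ρ)) = 17.1525/(6 × 0.140351) = 20.3686
P₀ = 1/(6.9044 + 20.3686) = 0.03667
Lq = P₀·a^3·ρ / (3!(1-ρ)²) = 0.0366663 × 17.1525 × 0.859649 / (6 × 0.0196984) = 4.5744
Wq = Lq/λ = 4.5744/24.5 = 0.1867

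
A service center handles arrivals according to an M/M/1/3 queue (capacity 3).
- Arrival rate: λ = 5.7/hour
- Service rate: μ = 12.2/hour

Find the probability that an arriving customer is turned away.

ρ = λ/μ = 5.7/12.2 = 0.46721
P₀ = (1-ρ)/(1-ρ^(K+1)) = (1-0.46721)/(1-0.46721^4) = 0.5328/0.9524 = 0.5594
P_K = P₀×ρ^K = 0.5594 × 0.46721^3 = 0.5594 × 0.1020 = 0.05706
Blocking probability = 5.71%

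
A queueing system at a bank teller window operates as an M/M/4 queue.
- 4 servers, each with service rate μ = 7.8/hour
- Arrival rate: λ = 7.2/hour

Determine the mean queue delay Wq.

Traffic intensity: ρ = λ/(cμ) = 7.2/(4×7.8) = 0.2308
Since ρ = 0.2308 < 1, system is stable.
Offered load a = λ/μ = cρ = 7.2/7.8 = 0.9231
P₀ = [ Σₙ₌₀^3 aⁿ/n! + a^4/(4!(1-ρ)) ]⁻¹
Σ = a^0/0! + a^1/1! + a^2/2! + a^3/3! = 1.0000 + 0.9231 + 0.4260 + 0.1311 = 2.4802
a^4/(4!(1-ρ)) = 0.7260/(24 × 0.7692) = 0.03933
P₀ = 1/(2.4802 + 0.03933) = 0.3969
Lq = P₀·a^4·ρ / (4!(1-ρ)²) = 0.3969 × 0.7260 × 0.2308 / (24 × 0.5917) = 0.004683
Wq = Lq/λ = 0.004683/7.2 = 0.0006504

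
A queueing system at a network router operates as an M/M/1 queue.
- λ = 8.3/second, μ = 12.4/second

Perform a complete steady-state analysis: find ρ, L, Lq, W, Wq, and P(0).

Step 1: ρ = λ/μ = 8.3/12.4 = 0.6694
Step 2: L = λ/(μ-λ) = 8.3/4.10 = 2.0244
Step 3: Lq = λ²/(μ(μ-λ)) = 68.89/(12.4×4.10) = 1.3550
Step 4: W = 1/(μ-λ) = 1/4.10 = 0.2439
Step 5: Wq = λ/(μ(μ-λ)) = 8.3/(12.4×4.10) = 0.1633
Step 6: P(0) = 1-ρ = 0.3306
Verify: L = λW = 8.3×0.2439 = 2.0244 ✔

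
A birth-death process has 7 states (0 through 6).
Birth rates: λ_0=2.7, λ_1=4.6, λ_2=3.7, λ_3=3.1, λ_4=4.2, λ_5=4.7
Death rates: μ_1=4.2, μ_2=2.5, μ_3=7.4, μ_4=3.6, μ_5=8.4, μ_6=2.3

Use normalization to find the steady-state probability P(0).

Ratios P(n)/P(0) = (λ₀···λₙ₋₁)/(μ₁···μₙ):
P(1)/P(0) = (2.7)/(4.2) = 0.642857
P(2)/P(0) = (2.7×4.6)/(4.2×2.5) = 1.18286
P(3)/P(0) = (2.7×4.6×3.7)/(4.2×2.5×7.4) = 0.591429
P(4)/P(0) = (2.7×4.6×3.7×3.1)/(4.2×2.5×7.4×3.6) = 0.509286
P(5)/P(0) = (2.7×4.6×3.7×3.1×4.2)/(4.2×2.5×7.4×3.6×8.4) = 0.254643
P(6)/P(0) = (2.7×4.6×3.7×3.1×4.2×4.7)/(4.2×2.5×7.4×3.6×8.4×2.3) = 0.520357

Normalization: ∑ P(n) = 1
P(0) × (1.00000 + 0.642857 + 1.18286 + 0.591429 + 0.509286 + 0.254643 + 0.520357) = 1
P(0) × 4.7014 = 1
P(0) = 1/4.7014 = 0.2127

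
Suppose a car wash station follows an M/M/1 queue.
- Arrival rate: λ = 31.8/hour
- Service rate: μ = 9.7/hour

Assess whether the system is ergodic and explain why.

Stability requires ρ = λ/(cμ) < 1
ρ = 31.8/(1 × 9.7) = 31.8/9.70 = 3.2784
Since 3.2784 ≥ 1, the system is UNSTABLE.
Queue grows without bound. Need μ > λ = 31.8.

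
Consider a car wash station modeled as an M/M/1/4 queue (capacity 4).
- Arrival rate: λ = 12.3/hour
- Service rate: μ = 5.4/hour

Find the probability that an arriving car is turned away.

ρ = λ/μ = 12.3/5.4 = 2.27778
P₀ = (1-ρ)/(1-ρ^(K+1)) = (1-2.27778)/(1-2.27778^5) = -1.2778/-60.3139 = 0.02119
P_K = P₀×ρ^K = 0.021186 × 2.27778^4 = 0.021186 × 26.9183 = 0.5703
Blocking probability = 57.03%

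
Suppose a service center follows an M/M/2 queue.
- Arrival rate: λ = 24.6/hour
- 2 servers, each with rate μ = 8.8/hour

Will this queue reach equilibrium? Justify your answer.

Stability requires ρ = λ/(cμ) < 1
ρ = 24.6/(2 × 8.8) = 24.6/17.60 = 1.3977
Since 1.3977 ≥ 1, the system is UNSTABLE.
Need c > λ/μ = 24.6/8.8 = 2.80.
Minimum servers needed: c = 3.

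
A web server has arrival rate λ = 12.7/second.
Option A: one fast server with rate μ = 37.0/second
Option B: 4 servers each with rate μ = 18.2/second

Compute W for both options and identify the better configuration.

Option A: single server μ = 37.0 (M/M/1)
  ρ_A = 12.7/37.0 = 0.3432
  W_A = 1/(μ-λ) = 1/(37.0-12.7) = 1/24.30 = 0.04115

Option B: 4 servers μ = 18.2 (M/M/4)
  ρ_B = λ/(cμ) = 12.7/(4×18.2) = 0.1745
  Offered load a = λ/μ = cρ = 12.7/18.2 = 0.6978
  P₀ = [ Σₙ₌₀^3 aⁿ/n! + a^4/(4!(1-ρ)) ]⁻¹
  Σ = a^0/0! + a^1/1! + a^2/2! + a^3/3! = 1.0000 + 0.6978 + 0.2435 + 0.05663 = 1.9979
  a^4/(4!(1-ρ)) = 0.2371/(24 × 0.8255) = 0.01197
  P₀ = 1/(1.9979 + 0.01197) = 0.4975
  Lq = P₀·a^4·ρ / (4!(1-ρ)²) = 0.4975 × 0.2371 × 0.1745 / (24 × 0.6815) = 0.001258
  Wq_B = Lq/λ = 0.001258166/12.7 = 0.000099068
  W_B = Wq_B + 1/μ = 0.000099068 + 0.054945 = 0.05504

Since W_A = 0.04115 < W_B = 0.05504, Option A (single fast server) has the shorter time in system.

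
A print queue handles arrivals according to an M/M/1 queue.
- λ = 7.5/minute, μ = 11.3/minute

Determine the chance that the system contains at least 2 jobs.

ρ = λ/μ = 7.5/11.3 = 0.6637
P(N ≥ n) = ρⁿ
P(N ≥ 2) = 0.6637^2
P(N ≥ 2) = 0.4405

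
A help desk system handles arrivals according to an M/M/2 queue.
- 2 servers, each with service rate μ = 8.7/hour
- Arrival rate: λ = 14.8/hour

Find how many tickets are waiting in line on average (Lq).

Traffic intensity: ρ = λ/(cμ) = 14.8/(2×8.7) = 0.8506
Since ρ = 0.8506 < 1, system is stable.
Offered load a = λ/μ = cρ = 14.8/8.7 = 1.7011
P₀ = [ Σₙ₌₀^1 aⁿ/n! + a^2/(2!(1-ρ)) ]⁻¹
Σ = a^0/0! + a^1/1! = 1.0000 + 1.7011 = 2.7011
a^2/(2!(1-ρ)) = 2.89391/(2 × 0.149425) = 9.6835
P₀ = 1/(2.7011 + 9.6835) = 0.08075
Lq = P₀·a^2·ρ / (2!(1-ρ)²) = 0.0807453 × 2.89391 × 0.850575 / (2 × 0.0223279) = 4.4508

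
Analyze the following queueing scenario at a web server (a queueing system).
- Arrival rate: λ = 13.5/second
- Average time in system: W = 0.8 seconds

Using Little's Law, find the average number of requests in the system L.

Little's Law: L = λW
L = 13.5 × 0.8 = 10.8000 requests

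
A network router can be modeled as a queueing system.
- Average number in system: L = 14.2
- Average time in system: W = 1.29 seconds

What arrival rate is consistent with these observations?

Little's Law: L = λW, so λ = L/W
λ = 14.2/1.29 = 11.0078 packets/second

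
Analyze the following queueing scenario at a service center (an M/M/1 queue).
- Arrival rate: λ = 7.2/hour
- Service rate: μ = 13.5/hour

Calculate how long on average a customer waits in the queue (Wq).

First, compute utilization: ρ = λ/μ = 7.2/13.5 = 0.5333
For M/M/1: Wq = λ/(μ(μ-λ))
Wq = 7.2/(13.5 × (13.5-7.2))
Wq = 7.2/(13.5 × 6.30)
Wq = 0.08466 hours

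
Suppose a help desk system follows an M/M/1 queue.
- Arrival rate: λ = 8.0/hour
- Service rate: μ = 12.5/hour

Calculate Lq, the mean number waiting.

ρ = λ/μ = 8.0/12.5 = 0.6400
For M/M/1: Lq = λ²/(μ(μ-λ))
Lq = 64.00/(12.5 × 4.50)
Lq = 1.1378 tickets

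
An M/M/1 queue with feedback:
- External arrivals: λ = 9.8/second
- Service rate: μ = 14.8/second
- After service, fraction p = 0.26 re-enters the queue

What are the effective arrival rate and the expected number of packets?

Effective arrival rate: λ_eff = λ/(1-p) = 9.8/(1-0.26) = 9.8/0.74 = 13.243243
ρ = λ_eff/μ = 13.243243/14.8 = 0.8948137
L = ρ/(1-ρ) = 0.8948137/(1-0.8948137) = 8.5069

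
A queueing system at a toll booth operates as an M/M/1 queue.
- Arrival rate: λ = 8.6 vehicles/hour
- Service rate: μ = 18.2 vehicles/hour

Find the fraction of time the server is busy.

Server utilization: ρ = λ/μ
ρ = 8.6/18.2 = 0.4725
The server is busy 47.25% of the time.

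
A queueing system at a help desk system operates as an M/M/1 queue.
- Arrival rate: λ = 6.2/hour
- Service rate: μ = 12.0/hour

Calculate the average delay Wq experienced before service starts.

First, compute utilization: ρ = λ/μ = 6.2/12.0 = 0.5167
For M/M/1: Wq = λ/(μ(μ-λ))
Wq = 6.2/(12.0 × (12.0-6.2))
Wq = 6.2/(12.0 × 5.80)
Wq = 0.08908 hours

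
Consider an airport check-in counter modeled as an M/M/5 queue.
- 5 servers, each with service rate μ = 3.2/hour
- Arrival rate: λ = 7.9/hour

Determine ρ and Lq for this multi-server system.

Traffic intensity: ρ = λ/(cμ) = 7.9/(5×3.2) = 0.4938
Since ρ = 0.4938 < 1, system is stable.
Offered load a = λ/μ = cρ = 7.9/3.2 = 2.4688
P₀ = [ Σₙ₌₀^4 aⁿ/n! + a^5/(5!(1-ρ)) ]⁻¹
Σ = a^0/0! + a^1/1! + a^2/2! + a^3/3! + a^4/4! = 1.0000 + 2.4688 + 3.0474 + 2.5077 + 1.5477 = 10.5716
a^5/(5!(1-ρ)) = 91.7034/(120 × 0.50625) = 1.5095
P₀ = 1/(10.5716 + 1.5095) = 0.08277
Lq = P₀·a^5·ρ / (5!(1-ρ)²) = 0.08277 × 91.7034 × 0.4938 / (120 × 0.2563) = 0.1219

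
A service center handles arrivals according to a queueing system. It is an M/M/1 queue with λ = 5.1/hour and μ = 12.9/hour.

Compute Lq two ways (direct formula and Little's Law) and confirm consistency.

Method 1 (direct): Lq = λ²/(μ(μ-λ)) = 26.01/(12.9 × 7.80) = 0.2585

Method 2 (Little's Law):
W = 1/(μ-λ) = 1/7.80 = 0.12821
Wq = W - 1/μ = 0.12821 - 0.077519 = 0.05069
Lq = λWq = 5.1 × 0.05069 = 0.2585 ✔ (matches Method 1)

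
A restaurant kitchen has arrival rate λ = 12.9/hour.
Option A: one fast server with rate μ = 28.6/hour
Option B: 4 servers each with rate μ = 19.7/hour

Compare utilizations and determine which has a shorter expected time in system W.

Option A: single server μ = 28.6 (M/M/1)
  ρ_A = 12.9/28.6 = 0.4510
  W_A = 1/(μ-λ) = 1/(28.6-12.9) = 1/15.70 = 0.06369

Option B: 4 servers μ = 19.7 (M/M/4)
  ρ_B = λ/(cμ) = 12.9/(4×19.7) = 0.1637
  Offered load a = λ/μ = cρ = 12.9/19.7 = 0.6548
  P₀ = [ Σₙ₌₀^3 aⁿ/n! + a^4/(4!(1-ρ)) ]⁻¹
  Σ = a^0/0! + a^1/1! + a^2/2! + a^3/3! = 1.0000 + 0.6548 + 0.2144 + 0.04680 = 1.9160
  a^4/(4!(1-ρ)) = 0.183863/(24 × 0.836294) = 0.009161
  P₀ = 1/(1.9160 + 0.009161) = 0.5194
  Lq = P₀·a^4·ρ / (4!(1-ρ)²) = 0.51943 × 0.18386 × 0.16371 / (24 × 0.69939) = 0.0009314
  Wq_B = Lq/λ = 0.00093145/12.9 = 0.00007221
  W_B = Wq_B + 1/μ = 0.00007221 + 0.05076 = 0.05083

Since W_B = 0.05083 < W_A = 0.06369, Option B (multiple servers) has the shorter time in system.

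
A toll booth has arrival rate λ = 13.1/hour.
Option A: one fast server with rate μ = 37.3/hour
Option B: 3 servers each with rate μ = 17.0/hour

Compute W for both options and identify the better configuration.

Option A: single server μ = 37.3 (M/M/1)
  ρ_A = 13.1/37.3 = 0.3512
  W_A = 1/(μ-λ) = 1/(37.3-13.1) = 1/24.20 = 0.04132

Option B: 3 servers μ = 17.0 (M/M/3)
  ρ_B = λ/(cμ) = 13.1/(3×17.0) = 0.2569
  Offered load a = λ/μ = cρ = 13.1/17.0 = 0.7706
  P₀ = [ Σₙ₌₀^2 aⁿ/n! + a^3/(3!(1-ρ)) ]⁻¹
  Σ = a^0/0! + a^1/1! + a^2/2! = 1.0000 + 0.7706 + 0.2969 = 2.0675
  a^3/(3!(1-ρ)) = 0.4576/(6 × 0.7431) = 0.1026
  P₀ = 1/(2.0675 + 0.1026) = 0.4608
  Lq = P₀·a^3·ρ / (3!(1-ρ)²) = 0.4608 × 0.4576 × 0.2569 / (6 × 0.5523) = 0.01635
  Wq_B = Lq/λ = 0.01635/13.1 = 0.001248
  W_B = Wq_B + 1/μ = 0.001248 + 0.05882 = 0.06007

Since W_A = 0.04132 < W_B = 0.06007, Option A (single fast server) has the shorter time in system.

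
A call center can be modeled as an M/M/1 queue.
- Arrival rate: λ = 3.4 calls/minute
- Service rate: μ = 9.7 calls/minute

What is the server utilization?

Server utilization: ρ = λ/μ
ρ = 3.4/9.7 = 0.3505
The server is busy 35.05% of the time.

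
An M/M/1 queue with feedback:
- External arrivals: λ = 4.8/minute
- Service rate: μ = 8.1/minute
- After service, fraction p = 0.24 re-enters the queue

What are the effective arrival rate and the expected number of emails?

Effective arrival rate: λ_eff = λ/(1-p) = 4.8/(1-0.24) = 4.8/0.76 = 6.31579
ρ = λ_eff/μ = 6.31579/8.1 = 0.779727
L = ρ/(1-ρ) = 0.779727/(1-0.779727) = 3.5398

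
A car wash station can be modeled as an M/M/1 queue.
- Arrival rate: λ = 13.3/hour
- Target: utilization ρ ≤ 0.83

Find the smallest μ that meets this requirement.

ρ = λ/μ, so μ = λ/ρ
μ ≥ 13.3/0.83 = 16.0241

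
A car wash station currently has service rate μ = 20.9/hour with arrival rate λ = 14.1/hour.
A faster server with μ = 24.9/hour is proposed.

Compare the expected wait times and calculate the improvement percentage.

System 1: ρ₁ = 14.1/20.9 = 0.6746, W₁ = 1/(20.9-14.1) = 0.14706
System 2: ρ₂ = 14.1/24.9 = 0.5663, W₂ = 1/(24.9-14.1) = 0.092593
Improvement: (W₁-W₂)/W₁ = (0.14706-0.092593)/0.14706 = 37.04%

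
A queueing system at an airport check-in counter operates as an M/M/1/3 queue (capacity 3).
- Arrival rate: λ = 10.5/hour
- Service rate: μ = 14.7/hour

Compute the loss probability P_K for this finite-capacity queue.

ρ = λ/μ = 10.5/14.7 = 0.71429
P₀ = (1-ρ)/(1-ρ^(K+1)) = (1-0.71429)/(1-0.71429^4) = 0.28571/0.73969 = 0.3863
P_K = P₀×ρ^K = 0.3863 × 0.71429^3 = 0.3863 × 0.3644 = 0.1408
Blocking probability = 14.08%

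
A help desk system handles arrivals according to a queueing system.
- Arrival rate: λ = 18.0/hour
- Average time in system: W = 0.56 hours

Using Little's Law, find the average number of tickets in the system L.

Little's Law: L = λW
L = 18.0 × 0.56 = 10.0800 tickets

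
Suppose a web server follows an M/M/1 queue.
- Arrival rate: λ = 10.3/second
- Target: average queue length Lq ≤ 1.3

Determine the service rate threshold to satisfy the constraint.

For M/M/1: Lq = λ²/(μ(μ-λ))
Need Lq ≤ 1.3, i.e. μ(μ-λ) ≥ λ²/1.3
μ² - 10.3μ - 106.09/1.3 ≥ 0  →  μ² - 10.3μ - 81.6077 ≥ 0
Quadratic formula (positive root): μ = [λ + √(λ² + 4×81.6077)]/2
Discriminant: 106.09 + 4×81.6077 = 432.5208, √432.5208 = 20.7971
μ ≥ (10.3 + 20.7971)/2 = 15.5486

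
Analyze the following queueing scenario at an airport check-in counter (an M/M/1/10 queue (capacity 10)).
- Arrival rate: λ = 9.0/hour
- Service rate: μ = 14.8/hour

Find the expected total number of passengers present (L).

ρ = λ/μ = 9.0/14.8 = 0.608108
P₀ = (1-ρ)/(1-ρ^(K+1)) = (1-0.608108)/(1-0.608108^11) = 0.39189/0.99579 = 0.3935
P_K = P₀×ρ^K = 0.3935 × 0.608108^10 = 0.3935 × 0.006915 = 0.002721
L = ρ[1 - (K+1)ρ^K + Kρ^(K+1)] / [(1-ρ)(1-ρ^(K+1))]
L = 0.608108 × (1 - 11×0.006915 + 10×0.004205) / ((1 - 0.608108) × (1 - 0.004205)) = 1.5053 passengers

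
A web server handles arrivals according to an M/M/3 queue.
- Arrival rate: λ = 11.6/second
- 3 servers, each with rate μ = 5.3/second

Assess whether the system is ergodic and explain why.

Stability requires ρ = λ/(cμ) < 1
ρ = 11.6/(3 × 5.3) = 11.6/15.90 = 0.7296
Since 0.7296 < 1, the system is STABLE.
The servers are busy 72.96% of the time.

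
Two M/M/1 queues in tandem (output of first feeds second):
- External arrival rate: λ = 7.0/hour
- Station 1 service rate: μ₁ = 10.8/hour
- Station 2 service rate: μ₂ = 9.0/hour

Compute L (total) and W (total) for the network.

By Jackson's theorem, each station behaves as independent M/M/1.
Station 1: ρ₁ = 7.0/10.8 = 0.6481, L₁ = ρ₁/(1-ρ₁) = λ/(μ₁-λ) = 7.0/3.80 = 1.8421
Station 2: ρ₂ = 7.0/9.0 = 0.7778, L₂ = ρ₂/(1-ρ₂) = λ/(μ₂-λ) = 7.0/2.00 = 3.5000
Total: L = L₁ + L₂ = 1.8421 + 3.5000 = 5.3421
W = L/λ = 5.3421/7.0 = 0.7632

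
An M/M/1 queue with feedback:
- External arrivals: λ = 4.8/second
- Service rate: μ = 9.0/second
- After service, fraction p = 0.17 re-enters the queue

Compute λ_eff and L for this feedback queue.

Effective arrival rate: λ_eff = λ/(1-p) = 4.8/(1-0.17) = 4.8/0.83 = 5.7831
ρ = λ_eff/μ = 5.7831/9.0 = 0.64257
L = ρ/(1-ρ) = 0.64257/(1-0.64257) = 1.7978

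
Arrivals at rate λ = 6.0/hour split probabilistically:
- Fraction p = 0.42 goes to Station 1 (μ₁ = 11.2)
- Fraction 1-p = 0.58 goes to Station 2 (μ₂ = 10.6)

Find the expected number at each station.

Effective rates: λ₁ = 6.0×0.42 = 2.52, λ₂ = 6.0×0.58 = 3.48
Station 1: ρ₁ = 2.52/11.2 = 0.2250, L₁ = ρ₁/(1-ρ₁) = 0.2250/(1-0.2250) = 0.2903
Station 2: ρ₂ = 3.48/10.6 = 0.3283, L₂ = ρ₂/(1-ρ₂) = 0.3283/(1-0.3283) = 0.4888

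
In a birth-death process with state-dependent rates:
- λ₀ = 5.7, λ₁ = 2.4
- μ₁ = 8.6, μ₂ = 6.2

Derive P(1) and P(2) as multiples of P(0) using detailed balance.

Balance equations:
State 0: λ₀P₀ = μ₁P₁ → P₁ = (λ₀/μ₁)P₀ = (5.7/8.6)P₀ = 0.6628P₀
State 1: P₂ = (λ₀λ₁)/(μ₁μ₂)P₀ = (5.7×2.4)/(8.6×6.2)P₀ = 0.2566P₀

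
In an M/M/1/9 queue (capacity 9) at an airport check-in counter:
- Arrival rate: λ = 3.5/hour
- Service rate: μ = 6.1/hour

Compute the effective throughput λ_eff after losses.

ρ = λ/μ = 3.5/6.1 = 0.57377
P₀ = (1-ρ)/(1-ρ^(K+1)) = (1-0.57377)/(1-0.57377^10) = 0.4262/0.9961 = 0.4279
P_K = P₀×ρ^K = 0.4279 × 0.57377^9 = 0.4279 × 0.006740 = 0.002884
λ_eff = λ(1-P_K) = 3.5 × (1 - 0.002884) = 3.5 × 0.9971 = 3.4899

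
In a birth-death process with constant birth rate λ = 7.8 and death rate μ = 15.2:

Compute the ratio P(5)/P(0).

For constant rates: P(n)/P(0) = (λ/μ)^n
P(5)/P(0) = (7.8/15.2)^5 = 0.51316^5 = 0.03558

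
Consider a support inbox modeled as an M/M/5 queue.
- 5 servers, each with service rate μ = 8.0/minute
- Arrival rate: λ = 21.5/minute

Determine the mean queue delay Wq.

Traffic intensity: ρ = λ/(cμ) = 21.5/(5×8.0) = 0.5375
Since ρ = 0.5375 < 1, system is stable.
Offered load a = λ/μ = cρ = 21.5/8.0 = 2.6875
P₀ = [ Σₙ₌₀^4 aⁿ/n! + a^5/(5!(1-ρ)) ]⁻¹
Σ = a^0/0! + a^1/1! + a^2/2! + a^3/3! + a^4/4! = 1.00000 + 2.68750 + 3.61133 + 3.23515 + 2.17362 = 12.7076
a^5/(5!(1-ρ)) = 140.1982/(120 × 0.4625) = 2.5261
P₀ = 1/(12.7076 + 2.5261) = 0.06564
Lq = P₀·a^5·ρ / (5!(1-ρ)²) = 0.06564 × 140.1982 × 0.5375 / (120 × 0.2139) = 0.1927
Wq = Lq/λ = 0.1927/21.5 = 0.008963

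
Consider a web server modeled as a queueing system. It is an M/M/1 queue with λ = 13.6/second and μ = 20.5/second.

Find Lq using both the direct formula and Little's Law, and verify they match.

Method 1 (direct): Lq = λ²/(μ(μ-λ)) = 184.96/(20.5 × 6.90) = 1.3076

Method 2 (Little's Law):
W = 1/(μ-λ) = 1/6.90 = 0.14493
Wq = W - 1/μ = 0.14493 - 0.048780 = 0.09615
Lq = λWq = 13.6 × 0.09615 = 1.3076 ✔ (matches Method 1)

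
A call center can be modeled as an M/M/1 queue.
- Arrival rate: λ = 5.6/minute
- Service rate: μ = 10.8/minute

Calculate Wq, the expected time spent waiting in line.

First, compute utilization: ρ = λ/μ = 5.6/10.8 = 0.5185
For M/M/1: Wq = λ/(μ(μ-λ))
Wq = 5.6/(10.8 × (10.8-5.6))
Wq = 5.6/(10.8 × 5.20)
Wq = 0.09972 minutes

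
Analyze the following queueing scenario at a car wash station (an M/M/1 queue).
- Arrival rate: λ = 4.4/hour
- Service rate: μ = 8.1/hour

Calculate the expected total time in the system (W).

First, compute utilization: ρ = λ/μ = 4.4/8.1 = 0.5432
For M/M/1: W = 1/(μ-λ)
W = 1/(8.1-4.4) = 1/3.70
W = 0.2703 hours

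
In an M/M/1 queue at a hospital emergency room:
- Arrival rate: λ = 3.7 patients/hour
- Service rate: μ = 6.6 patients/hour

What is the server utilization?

Server utilization: ρ = λ/μ
ρ = 3.7/6.6 = 0.5606
The server is busy 56.06% of the time.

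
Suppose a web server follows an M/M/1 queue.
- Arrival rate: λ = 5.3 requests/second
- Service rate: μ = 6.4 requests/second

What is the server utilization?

Server utilization: ρ = λ/μ
ρ = 5.3/6.4 = 0.8281
The server is busy 82.81% of the time.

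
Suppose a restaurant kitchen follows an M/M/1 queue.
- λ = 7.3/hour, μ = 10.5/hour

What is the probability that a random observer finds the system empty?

ρ = λ/μ = 7.3/10.5 = 0.6952
P(0) = 1 - ρ = 1 - 0.6952 = 0.3048
The server is idle 30.48% of the time.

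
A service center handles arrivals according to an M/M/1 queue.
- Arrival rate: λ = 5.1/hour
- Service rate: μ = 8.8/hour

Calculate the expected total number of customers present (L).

ρ = λ/μ = 5.1/8.8 = 0.5795
For M/M/1: L = λ/(μ-λ)
L = 5.1/(8.8-5.1) = 5.1/3.70
L = 1.3784 customers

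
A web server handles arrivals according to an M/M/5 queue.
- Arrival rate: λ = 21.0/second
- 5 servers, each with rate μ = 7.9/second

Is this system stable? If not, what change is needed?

Stability requires ρ = λ/(cμ) < 1
ρ = 21.0/(5 × 7.9) = 21.0/39.50 = 0.5316
Since 0.5316 < 1, the system is STABLE.
The servers are busy 53.16% of the time.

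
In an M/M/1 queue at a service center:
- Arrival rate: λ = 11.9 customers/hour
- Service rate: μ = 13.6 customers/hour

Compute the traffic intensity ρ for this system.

Server utilization: ρ = λ/μ
ρ = 11.9/13.6 = 0.8750
The server is busy 87.50% of the time.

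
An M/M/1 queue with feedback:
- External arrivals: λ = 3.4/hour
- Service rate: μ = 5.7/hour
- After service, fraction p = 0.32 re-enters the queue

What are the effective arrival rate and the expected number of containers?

Effective arrival rate: λ_eff = λ/(1-p) = 3.4/(1-0.32) = 3.4/0.68 = 5.0000
ρ = λ_eff/μ = 5.0000/5.7 = 0.877193
L = ρ/(1-ρ) = 0.877193/(1-0.877193) = 7.1429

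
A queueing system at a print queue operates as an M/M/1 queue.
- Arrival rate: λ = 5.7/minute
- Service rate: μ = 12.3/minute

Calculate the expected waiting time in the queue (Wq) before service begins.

First, compute utilization: ρ = λ/μ = 5.7/12.3 = 0.4634
For M/M/1: Wq = λ/(μ(μ-λ))
Wq = 5.7/(12.3 × (12.3-5.7))
Wq = 5.7/(12.3 × 6.60)
Wq = 0.07021 minutes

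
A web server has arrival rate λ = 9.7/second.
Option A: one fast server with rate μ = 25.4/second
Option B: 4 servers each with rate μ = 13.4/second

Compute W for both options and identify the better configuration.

Option A: single server μ = 25.4 (M/M/1)
  ρ_A = 9.7/25.4 = 0.3819
  W_A = 1/(μ-λ) = 1/(25.4-9.7) = 1/15.70 = 0.06369

Option B: 4 servers μ = 13.4 (M/M/4)
  ρ_B = λ/(cμ) = 9.7/(4×13.4) = 0.1810
  Offered load a = λ/μ = cρ = 9.7/13.4 = 0.7239
  P₀ = [ Σₙ₌₀^3 aⁿ/n! + a^4/(4!(1-ρ)) ]⁻¹
  Σ = a^0/0! + a^1/1! + a^2/2! + a^3/3! = 1.0000 + 0.7239 + 0.2620 + 0.06322 = 2.0491
  a^4/(4!(1-ρ)) = 0.2746/(24 × 0.8190) = 0.01397
  P₀ = 1/(2.0491 + 0.01397) = 0.4847
  Lq = P₀·a^4·ρ / (4!(1-ρ)²) = 0.4847 × 0.2746 × 0.1810 / (24 × 0.6708) = 0.001496
  Wq_B = Lq/λ = 0.001496/9.7 = 0.0001542
  W_B = Wq_B + 1/μ = 0.0001542 + 0.07463 = 0.07478

Since W_A = 0.06369 < W_B = 0.07478, Option A (single fast server) has the shorter time in system.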